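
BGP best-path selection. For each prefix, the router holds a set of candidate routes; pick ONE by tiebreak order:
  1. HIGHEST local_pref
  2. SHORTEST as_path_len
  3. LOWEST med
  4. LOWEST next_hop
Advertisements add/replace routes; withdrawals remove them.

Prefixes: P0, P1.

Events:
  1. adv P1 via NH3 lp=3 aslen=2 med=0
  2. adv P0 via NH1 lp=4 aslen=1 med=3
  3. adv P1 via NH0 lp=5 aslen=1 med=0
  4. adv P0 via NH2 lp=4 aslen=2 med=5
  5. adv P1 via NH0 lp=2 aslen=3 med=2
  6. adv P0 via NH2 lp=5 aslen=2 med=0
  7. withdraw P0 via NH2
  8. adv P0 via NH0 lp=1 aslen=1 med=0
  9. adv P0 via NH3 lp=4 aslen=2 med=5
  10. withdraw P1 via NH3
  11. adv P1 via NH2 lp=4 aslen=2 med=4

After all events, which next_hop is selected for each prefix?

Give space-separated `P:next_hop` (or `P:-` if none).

Op 1: best P0=- P1=NH3
Op 2: best P0=NH1 P1=NH3
Op 3: best P0=NH1 P1=NH0
Op 4: best P0=NH1 P1=NH0
Op 5: best P0=NH1 P1=NH3
Op 6: best P0=NH2 P1=NH3
Op 7: best P0=NH1 P1=NH3
Op 8: best P0=NH1 P1=NH3
Op 9: best P0=NH1 P1=NH3
Op 10: best P0=NH1 P1=NH0
Op 11: best P0=NH1 P1=NH2

Answer: P0:NH1 P1:NH2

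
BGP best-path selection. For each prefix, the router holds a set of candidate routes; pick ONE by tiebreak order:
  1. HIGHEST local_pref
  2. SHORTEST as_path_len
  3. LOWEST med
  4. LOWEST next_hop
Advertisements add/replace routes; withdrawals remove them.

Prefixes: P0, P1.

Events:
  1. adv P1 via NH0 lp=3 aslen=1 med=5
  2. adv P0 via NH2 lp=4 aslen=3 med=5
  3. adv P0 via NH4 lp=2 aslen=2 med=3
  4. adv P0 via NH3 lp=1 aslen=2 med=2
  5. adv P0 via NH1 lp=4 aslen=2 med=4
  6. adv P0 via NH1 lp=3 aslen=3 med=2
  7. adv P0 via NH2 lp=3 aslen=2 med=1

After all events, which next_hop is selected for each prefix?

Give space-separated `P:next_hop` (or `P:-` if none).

Answer: P0:NH2 P1:NH0

Derivation:
Op 1: best P0=- P1=NH0
Op 2: best P0=NH2 P1=NH0
Op 3: best P0=NH2 P1=NH0
Op 4: best P0=NH2 P1=NH0
Op 5: best P0=NH1 P1=NH0
Op 6: best P0=NH2 P1=NH0
Op 7: best P0=NH2 P1=NH0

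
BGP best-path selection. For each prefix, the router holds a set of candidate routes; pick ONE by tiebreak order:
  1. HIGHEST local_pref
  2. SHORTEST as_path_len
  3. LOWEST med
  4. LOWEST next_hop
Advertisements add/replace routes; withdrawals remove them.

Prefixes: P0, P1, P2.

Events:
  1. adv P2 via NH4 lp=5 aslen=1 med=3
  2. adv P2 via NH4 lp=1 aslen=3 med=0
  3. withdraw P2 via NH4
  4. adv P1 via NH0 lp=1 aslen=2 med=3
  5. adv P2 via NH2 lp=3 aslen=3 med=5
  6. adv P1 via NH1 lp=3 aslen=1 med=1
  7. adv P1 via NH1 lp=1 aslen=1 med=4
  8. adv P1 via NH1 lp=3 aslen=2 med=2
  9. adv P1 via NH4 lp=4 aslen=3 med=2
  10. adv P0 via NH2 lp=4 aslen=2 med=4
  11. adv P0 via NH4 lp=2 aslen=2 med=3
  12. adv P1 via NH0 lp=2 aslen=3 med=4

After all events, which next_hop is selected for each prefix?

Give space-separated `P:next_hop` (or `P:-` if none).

Op 1: best P0=- P1=- P2=NH4
Op 2: best P0=- P1=- P2=NH4
Op 3: best P0=- P1=- P2=-
Op 4: best P0=- P1=NH0 P2=-
Op 5: best P0=- P1=NH0 P2=NH2
Op 6: best P0=- P1=NH1 P2=NH2
Op 7: best P0=- P1=NH1 P2=NH2
Op 8: best P0=- P1=NH1 P2=NH2
Op 9: best P0=- P1=NH4 P2=NH2
Op 10: best P0=NH2 P1=NH4 P2=NH2
Op 11: best P0=NH2 P1=NH4 P2=NH2
Op 12: best P0=NH2 P1=NH4 P2=NH2

Answer: P0:NH2 P1:NH4 P2:NH2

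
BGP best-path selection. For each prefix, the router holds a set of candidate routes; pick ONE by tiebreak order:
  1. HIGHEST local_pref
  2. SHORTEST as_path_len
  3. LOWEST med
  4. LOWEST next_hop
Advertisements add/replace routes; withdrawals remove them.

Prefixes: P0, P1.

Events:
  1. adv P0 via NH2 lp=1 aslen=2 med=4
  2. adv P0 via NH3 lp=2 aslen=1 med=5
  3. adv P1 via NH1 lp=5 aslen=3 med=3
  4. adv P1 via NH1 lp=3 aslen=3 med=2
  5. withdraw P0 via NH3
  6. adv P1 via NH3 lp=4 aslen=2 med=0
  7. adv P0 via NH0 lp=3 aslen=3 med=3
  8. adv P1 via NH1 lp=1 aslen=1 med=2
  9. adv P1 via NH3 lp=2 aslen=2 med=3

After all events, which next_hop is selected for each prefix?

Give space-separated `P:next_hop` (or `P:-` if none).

Op 1: best P0=NH2 P1=-
Op 2: best P0=NH3 P1=-
Op 3: best P0=NH3 P1=NH1
Op 4: best P0=NH3 P1=NH1
Op 5: best P0=NH2 P1=NH1
Op 6: best P0=NH2 P1=NH3
Op 7: best P0=NH0 P1=NH3
Op 8: best P0=NH0 P1=NH3
Op 9: best P0=NH0 P1=NH3

Answer: P0:NH0 P1:NH3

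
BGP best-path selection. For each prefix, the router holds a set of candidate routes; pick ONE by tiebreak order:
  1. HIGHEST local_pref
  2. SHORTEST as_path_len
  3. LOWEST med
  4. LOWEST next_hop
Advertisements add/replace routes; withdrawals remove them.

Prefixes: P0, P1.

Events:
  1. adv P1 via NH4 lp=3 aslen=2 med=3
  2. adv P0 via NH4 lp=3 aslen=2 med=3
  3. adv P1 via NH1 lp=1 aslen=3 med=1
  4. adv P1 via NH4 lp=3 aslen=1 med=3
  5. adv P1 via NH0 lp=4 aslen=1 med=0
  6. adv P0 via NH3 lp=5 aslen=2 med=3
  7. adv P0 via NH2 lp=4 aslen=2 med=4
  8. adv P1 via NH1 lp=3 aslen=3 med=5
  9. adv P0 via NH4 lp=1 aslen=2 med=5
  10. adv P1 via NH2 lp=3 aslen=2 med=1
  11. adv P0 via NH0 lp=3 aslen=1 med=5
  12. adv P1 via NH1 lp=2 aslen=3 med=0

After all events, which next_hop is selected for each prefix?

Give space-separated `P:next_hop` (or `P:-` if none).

Answer: P0:NH3 P1:NH0

Derivation:
Op 1: best P0=- P1=NH4
Op 2: best P0=NH4 P1=NH4
Op 3: best P0=NH4 P1=NH4
Op 4: best P0=NH4 P1=NH4
Op 5: best P0=NH4 P1=NH0
Op 6: best P0=NH3 P1=NH0
Op 7: best P0=NH3 P1=NH0
Op 8: best P0=NH3 P1=NH0
Op 9: best P0=NH3 P1=NH0
Op 10: best P0=NH3 P1=NH0
Op 11: best P0=NH3 P1=NH0
Op 12: best P0=NH3 P1=NH0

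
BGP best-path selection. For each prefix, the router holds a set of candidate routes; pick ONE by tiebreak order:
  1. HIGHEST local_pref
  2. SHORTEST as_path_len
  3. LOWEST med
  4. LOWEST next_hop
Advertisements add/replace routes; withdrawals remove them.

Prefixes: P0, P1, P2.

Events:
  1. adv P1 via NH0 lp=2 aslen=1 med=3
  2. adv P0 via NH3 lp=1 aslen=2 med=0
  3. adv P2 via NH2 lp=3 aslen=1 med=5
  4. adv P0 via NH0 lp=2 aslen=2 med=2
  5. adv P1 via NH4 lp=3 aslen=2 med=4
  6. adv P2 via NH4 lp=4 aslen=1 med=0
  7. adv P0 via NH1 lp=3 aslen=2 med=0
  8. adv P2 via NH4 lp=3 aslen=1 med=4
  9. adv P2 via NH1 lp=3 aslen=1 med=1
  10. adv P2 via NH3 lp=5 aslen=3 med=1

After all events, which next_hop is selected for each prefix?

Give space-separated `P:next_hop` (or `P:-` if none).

Op 1: best P0=- P1=NH0 P2=-
Op 2: best P0=NH3 P1=NH0 P2=-
Op 3: best P0=NH3 P1=NH0 P2=NH2
Op 4: best P0=NH0 P1=NH0 P2=NH2
Op 5: best P0=NH0 P1=NH4 P2=NH2
Op 6: best P0=NH0 P1=NH4 P2=NH4
Op 7: best P0=NH1 P1=NH4 P2=NH4
Op 8: best P0=NH1 P1=NH4 P2=NH4
Op 9: best P0=NH1 P1=NH4 P2=NH1
Op 10: best P0=NH1 P1=NH4 P2=NH3

Answer: P0:NH1 P1:NH4 P2:NH3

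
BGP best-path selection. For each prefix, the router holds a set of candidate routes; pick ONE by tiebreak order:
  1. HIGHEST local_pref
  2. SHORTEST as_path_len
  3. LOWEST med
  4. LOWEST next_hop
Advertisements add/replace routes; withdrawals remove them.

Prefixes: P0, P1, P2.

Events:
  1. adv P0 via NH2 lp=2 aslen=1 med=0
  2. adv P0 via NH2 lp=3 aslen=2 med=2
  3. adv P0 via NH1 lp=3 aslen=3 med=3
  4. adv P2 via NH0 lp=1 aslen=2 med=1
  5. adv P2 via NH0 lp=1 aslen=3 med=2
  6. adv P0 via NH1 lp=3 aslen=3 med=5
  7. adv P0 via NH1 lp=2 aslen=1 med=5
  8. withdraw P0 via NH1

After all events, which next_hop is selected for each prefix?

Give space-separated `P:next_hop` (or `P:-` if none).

Op 1: best P0=NH2 P1=- P2=-
Op 2: best P0=NH2 P1=- P2=-
Op 3: best P0=NH2 P1=- P2=-
Op 4: best P0=NH2 P1=- P2=NH0
Op 5: best P0=NH2 P1=- P2=NH0
Op 6: best P0=NH2 P1=- P2=NH0
Op 7: best P0=NH2 P1=- P2=NH0
Op 8: best P0=NH2 P1=- P2=NH0

Answer: P0:NH2 P1:- P2:NH0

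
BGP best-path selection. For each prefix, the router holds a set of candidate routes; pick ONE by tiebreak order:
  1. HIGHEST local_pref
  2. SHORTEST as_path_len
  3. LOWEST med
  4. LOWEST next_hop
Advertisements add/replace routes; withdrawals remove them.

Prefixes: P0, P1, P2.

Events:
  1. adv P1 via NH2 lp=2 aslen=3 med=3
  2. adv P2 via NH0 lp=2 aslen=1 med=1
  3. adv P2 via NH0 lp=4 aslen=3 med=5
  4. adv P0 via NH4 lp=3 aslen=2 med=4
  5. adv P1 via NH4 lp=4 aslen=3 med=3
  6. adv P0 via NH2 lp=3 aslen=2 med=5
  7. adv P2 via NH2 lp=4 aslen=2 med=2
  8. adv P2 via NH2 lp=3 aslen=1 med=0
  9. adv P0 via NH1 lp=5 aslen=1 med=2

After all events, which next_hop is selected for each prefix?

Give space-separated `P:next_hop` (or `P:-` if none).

Answer: P0:NH1 P1:NH4 P2:NH0

Derivation:
Op 1: best P0=- P1=NH2 P2=-
Op 2: best P0=- P1=NH2 P2=NH0
Op 3: best P0=- P1=NH2 P2=NH0
Op 4: best P0=NH4 P1=NH2 P2=NH0
Op 5: best P0=NH4 P1=NH4 P2=NH0
Op 6: best P0=NH4 P1=NH4 P2=NH0
Op 7: best P0=NH4 P1=NH4 P2=NH2
Op 8: best P0=NH4 P1=NH4 P2=NH0
Op 9: best P0=NH1 P1=NH4 P2=NH0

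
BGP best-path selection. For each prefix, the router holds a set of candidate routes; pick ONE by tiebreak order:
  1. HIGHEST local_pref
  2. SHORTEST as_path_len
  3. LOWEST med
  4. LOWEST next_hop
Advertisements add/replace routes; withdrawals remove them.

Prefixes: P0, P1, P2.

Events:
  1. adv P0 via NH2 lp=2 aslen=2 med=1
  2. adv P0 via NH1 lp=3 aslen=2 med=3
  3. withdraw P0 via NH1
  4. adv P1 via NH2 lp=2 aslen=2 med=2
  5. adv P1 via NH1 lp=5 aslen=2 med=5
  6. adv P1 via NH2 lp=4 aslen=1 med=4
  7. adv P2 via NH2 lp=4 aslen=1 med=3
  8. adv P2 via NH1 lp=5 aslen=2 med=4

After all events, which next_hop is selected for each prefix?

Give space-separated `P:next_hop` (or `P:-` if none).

Op 1: best P0=NH2 P1=- P2=-
Op 2: best P0=NH1 P1=- P2=-
Op 3: best P0=NH2 P1=- P2=-
Op 4: best P0=NH2 P1=NH2 P2=-
Op 5: best P0=NH2 P1=NH1 P2=-
Op 6: best P0=NH2 P1=NH1 P2=-
Op 7: best P0=NH2 P1=NH1 P2=NH2
Op 8: best P0=NH2 P1=NH1 P2=NH1

Answer: P0:NH2 P1:NH1 P2:NH1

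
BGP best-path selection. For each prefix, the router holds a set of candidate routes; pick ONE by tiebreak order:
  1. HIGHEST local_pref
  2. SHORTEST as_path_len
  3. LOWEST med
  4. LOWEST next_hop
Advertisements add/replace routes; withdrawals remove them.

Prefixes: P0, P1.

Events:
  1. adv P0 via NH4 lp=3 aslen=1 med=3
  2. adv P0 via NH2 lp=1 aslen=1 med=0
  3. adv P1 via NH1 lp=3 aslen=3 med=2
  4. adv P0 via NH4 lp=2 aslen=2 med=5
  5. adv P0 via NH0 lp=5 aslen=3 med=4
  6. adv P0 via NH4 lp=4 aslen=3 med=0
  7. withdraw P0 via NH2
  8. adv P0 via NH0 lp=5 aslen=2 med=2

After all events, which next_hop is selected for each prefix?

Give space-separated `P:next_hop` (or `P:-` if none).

Answer: P0:NH0 P1:NH1

Derivation:
Op 1: best P0=NH4 P1=-
Op 2: best P0=NH4 P1=-
Op 3: best P0=NH4 P1=NH1
Op 4: best P0=NH4 P1=NH1
Op 5: best P0=NH0 P1=NH1
Op 6: best P0=NH0 P1=NH1
Op 7: best P0=NH0 P1=NH1
Op 8: best P0=NH0 P1=NH1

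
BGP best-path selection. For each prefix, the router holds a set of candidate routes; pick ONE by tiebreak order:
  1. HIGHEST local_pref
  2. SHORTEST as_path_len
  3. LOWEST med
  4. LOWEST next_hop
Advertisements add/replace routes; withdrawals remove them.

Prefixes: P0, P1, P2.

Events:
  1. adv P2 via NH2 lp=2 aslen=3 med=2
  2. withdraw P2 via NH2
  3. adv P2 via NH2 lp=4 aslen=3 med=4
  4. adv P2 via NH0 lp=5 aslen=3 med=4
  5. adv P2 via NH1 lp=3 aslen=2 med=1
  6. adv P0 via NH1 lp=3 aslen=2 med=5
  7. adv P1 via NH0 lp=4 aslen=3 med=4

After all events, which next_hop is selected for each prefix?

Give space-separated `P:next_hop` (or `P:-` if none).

Op 1: best P0=- P1=- P2=NH2
Op 2: best P0=- P1=- P2=-
Op 3: best P0=- P1=- P2=NH2
Op 4: best P0=- P1=- P2=NH0
Op 5: best P0=- P1=- P2=NH0
Op 6: best P0=NH1 P1=- P2=NH0
Op 7: best P0=NH1 P1=NH0 P2=NH0

Answer: P0:NH1 P1:NH0 P2:NH0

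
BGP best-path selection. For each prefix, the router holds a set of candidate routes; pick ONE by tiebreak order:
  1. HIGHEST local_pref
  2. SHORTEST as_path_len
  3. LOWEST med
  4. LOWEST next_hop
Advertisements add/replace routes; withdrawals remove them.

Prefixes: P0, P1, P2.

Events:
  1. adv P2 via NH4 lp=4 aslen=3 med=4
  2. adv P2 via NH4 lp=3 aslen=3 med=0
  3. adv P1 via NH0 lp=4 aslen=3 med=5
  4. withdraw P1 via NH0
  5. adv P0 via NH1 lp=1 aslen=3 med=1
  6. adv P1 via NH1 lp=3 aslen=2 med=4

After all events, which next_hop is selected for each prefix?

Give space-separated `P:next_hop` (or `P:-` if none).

Op 1: best P0=- P1=- P2=NH4
Op 2: best P0=- P1=- P2=NH4
Op 3: best P0=- P1=NH0 P2=NH4
Op 4: best P0=- P1=- P2=NH4
Op 5: best P0=NH1 P1=- P2=NH4
Op 6: best P0=NH1 P1=NH1 P2=NH4

Answer: P0:NH1 P1:NH1 P2:NH4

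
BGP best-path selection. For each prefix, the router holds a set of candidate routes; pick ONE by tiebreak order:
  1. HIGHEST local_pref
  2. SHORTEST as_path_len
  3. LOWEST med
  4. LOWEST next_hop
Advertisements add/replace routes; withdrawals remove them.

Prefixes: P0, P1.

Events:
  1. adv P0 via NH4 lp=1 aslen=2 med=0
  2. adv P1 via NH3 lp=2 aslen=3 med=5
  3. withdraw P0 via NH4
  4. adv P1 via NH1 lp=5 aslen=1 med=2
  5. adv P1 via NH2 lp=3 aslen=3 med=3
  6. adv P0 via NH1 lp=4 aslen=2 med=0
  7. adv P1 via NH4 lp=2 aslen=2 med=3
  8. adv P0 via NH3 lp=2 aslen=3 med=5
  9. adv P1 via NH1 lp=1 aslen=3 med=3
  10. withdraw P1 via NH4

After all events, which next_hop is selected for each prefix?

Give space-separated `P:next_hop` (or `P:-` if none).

Answer: P0:NH1 P1:NH2

Derivation:
Op 1: best P0=NH4 P1=-
Op 2: best P0=NH4 P1=NH3
Op 3: best P0=- P1=NH3
Op 4: best P0=- P1=NH1
Op 5: best P0=- P1=NH1
Op 6: best P0=NH1 P1=NH1
Op 7: best P0=NH1 P1=NH1
Op 8: best P0=NH1 P1=NH1
Op 9: best P0=NH1 P1=NH2
Op 10: best P0=NH1 P1=NH2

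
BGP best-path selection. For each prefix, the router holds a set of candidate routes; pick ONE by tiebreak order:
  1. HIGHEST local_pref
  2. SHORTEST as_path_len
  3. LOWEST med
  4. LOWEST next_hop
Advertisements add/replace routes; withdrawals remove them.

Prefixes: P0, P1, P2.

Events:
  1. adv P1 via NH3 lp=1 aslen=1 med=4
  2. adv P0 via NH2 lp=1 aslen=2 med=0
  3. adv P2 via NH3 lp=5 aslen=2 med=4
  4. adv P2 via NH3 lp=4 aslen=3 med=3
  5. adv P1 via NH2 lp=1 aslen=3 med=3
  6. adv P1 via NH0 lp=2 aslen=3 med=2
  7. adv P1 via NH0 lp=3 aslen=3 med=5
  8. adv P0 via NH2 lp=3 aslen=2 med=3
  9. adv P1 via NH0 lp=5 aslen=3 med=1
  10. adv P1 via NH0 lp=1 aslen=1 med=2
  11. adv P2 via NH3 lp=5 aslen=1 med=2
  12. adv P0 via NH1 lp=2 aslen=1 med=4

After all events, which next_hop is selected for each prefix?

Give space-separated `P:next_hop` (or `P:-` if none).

Op 1: best P0=- P1=NH3 P2=-
Op 2: best P0=NH2 P1=NH3 P2=-
Op 3: best P0=NH2 P1=NH3 P2=NH3
Op 4: best P0=NH2 P1=NH3 P2=NH3
Op 5: best P0=NH2 P1=NH3 P2=NH3
Op 6: best P0=NH2 P1=NH0 P2=NH3
Op 7: best P0=NH2 P1=NH0 P2=NH3
Op 8: best P0=NH2 P1=NH0 P2=NH3
Op 9: best P0=NH2 P1=NH0 P2=NH3
Op 10: best P0=NH2 P1=NH0 P2=NH3
Op 11: best P0=NH2 P1=NH0 P2=NH3
Op 12: best P0=NH2 P1=NH0 P2=NH3

Answer: P0:NH2 P1:NH0 P2:NH3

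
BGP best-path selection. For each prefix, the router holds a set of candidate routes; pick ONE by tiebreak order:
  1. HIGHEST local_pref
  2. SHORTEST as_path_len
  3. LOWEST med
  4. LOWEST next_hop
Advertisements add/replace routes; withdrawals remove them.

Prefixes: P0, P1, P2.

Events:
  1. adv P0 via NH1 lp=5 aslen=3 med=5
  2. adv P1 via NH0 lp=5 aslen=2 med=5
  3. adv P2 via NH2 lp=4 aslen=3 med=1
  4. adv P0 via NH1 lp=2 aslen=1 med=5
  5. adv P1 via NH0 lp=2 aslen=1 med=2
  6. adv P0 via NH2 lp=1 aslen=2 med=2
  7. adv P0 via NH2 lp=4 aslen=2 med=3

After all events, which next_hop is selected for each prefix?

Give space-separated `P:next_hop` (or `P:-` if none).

Answer: P0:NH2 P1:NH0 P2:NH2

Derivation:
Op 1: best P0=NH1 P1=- P2=-
Op 2: best P0=NH1 P1=NH0 P2=-
Op 3: best P0=NH1 P1=NH0 P2=NH2
Op 4: best P0=NH1 P1=NH0 P2=NH2
Op 5: best P0=NH1 P1=NH0 P2=NH2
Op 6: best P0=NH1 P1=NH0 P2=NH2
Op 7: best P0=NH2 P1=NH0 P2=NH2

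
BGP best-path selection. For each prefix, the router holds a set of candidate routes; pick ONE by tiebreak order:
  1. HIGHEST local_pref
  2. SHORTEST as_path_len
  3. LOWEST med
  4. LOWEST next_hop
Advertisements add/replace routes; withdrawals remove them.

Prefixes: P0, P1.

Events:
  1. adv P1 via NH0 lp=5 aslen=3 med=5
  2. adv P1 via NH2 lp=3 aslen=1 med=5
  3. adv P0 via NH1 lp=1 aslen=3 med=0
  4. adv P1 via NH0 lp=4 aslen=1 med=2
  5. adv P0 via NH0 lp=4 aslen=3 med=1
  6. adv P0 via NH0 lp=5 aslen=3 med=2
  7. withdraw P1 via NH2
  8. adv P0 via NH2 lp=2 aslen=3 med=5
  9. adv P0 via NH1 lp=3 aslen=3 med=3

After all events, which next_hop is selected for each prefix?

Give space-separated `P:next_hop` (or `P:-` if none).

Answer: P0:NH0 P1:NH0

Derivation:
Op 1: best P0=- P1=NH0
Op 2: best P0=- P1=NH0
Op 3: best P0=NH1 P1=NH0
Op 4: best P0=NH1 P1=NH0
Op 5: best P0=NH0 P1=NH0
Op 6: best P0=NH0 P1=NH0
Op 7: best P0=NH0 P1=NH0
Op 8: best P0=NH0 P1=NH0
Op 9: best P0=NH0 P1=NH0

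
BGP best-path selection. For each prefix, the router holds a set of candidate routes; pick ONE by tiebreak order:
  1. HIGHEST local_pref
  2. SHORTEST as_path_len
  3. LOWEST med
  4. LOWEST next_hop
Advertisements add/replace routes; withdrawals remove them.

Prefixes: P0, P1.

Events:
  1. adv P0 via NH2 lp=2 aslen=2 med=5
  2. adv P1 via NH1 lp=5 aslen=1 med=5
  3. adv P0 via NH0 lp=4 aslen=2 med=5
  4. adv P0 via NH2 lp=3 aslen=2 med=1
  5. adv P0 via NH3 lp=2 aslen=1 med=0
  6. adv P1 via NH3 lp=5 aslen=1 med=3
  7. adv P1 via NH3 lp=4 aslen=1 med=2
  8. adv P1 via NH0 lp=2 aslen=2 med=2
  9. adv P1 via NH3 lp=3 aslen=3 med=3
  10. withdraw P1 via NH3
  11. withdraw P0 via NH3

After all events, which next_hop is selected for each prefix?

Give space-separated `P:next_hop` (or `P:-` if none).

Answer: P0:NH0 P1:NH1

Derivation:
Op 1: best P0=NH2 P1=-
Op 2: best P0=NH2 P1=NH1
Op 3: best P0=NH0 P1=NH1
Op 4: best P0=NH0 P1=NH1
Op 5: best P0=NH0 P1=NH1
Op 6: best P0=NH0 P1=NH3
Op 7: best P0=NH0 P1=NH1
Op 8: best P0=NH0 P1=NH1
Op 9: best P0=NH0 P1=NH1
Op 10: best P0=NH0 P1=NH1
Op 11: best P0=NH0 P1=NH1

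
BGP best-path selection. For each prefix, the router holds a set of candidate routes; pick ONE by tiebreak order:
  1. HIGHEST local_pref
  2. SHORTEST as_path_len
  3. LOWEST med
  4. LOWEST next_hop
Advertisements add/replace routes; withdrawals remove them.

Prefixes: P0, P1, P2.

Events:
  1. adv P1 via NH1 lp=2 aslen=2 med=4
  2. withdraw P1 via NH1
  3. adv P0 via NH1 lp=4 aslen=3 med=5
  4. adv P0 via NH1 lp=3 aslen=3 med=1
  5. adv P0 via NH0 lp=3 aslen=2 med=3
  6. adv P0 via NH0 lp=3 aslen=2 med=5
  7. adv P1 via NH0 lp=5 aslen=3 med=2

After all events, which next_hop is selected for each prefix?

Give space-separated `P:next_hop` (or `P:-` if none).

Op 1: best P0=- P1=NH1 P2=-
Op 2: best P0=- P1=- P2=-
Op 3: best P0=NH1 P1=- P2=-
Op 4: best P0=NH1 P1=- P2=-
Op 5: best P0=NH0 P1=- P2=-
Op 6: best P0=NH0 P1=- P2=-
Op 7: best P0=NH0 P1=NH0 P2=-

Answer: P0:NH0 P1:NH0 P2:-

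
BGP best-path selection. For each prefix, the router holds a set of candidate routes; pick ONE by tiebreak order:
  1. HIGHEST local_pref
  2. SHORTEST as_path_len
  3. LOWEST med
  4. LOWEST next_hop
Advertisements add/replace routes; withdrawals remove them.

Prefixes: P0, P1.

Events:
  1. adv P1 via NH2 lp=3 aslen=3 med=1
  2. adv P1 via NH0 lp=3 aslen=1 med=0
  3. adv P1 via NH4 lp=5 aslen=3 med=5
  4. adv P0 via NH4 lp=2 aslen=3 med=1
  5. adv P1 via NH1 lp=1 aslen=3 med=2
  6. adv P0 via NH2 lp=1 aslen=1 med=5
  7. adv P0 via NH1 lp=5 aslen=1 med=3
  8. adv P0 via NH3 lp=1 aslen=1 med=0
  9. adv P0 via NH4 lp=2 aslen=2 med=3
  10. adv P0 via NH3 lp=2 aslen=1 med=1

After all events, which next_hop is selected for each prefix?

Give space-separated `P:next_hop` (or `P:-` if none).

Answer: P0:NH1 P1:NH4

Derivation:
Op 1: best P0=- P1=NH2
Op 2: best P0=- P1=NH0
Op 3: best P0=- P1=NH4
Op 4: best P0=NH4 P1=NH4
Op 5: best P0=NH4 P1=NH4
Op 6: best P0=NH4 P1=NH4
Op 7: best P0=NH1 P1=NH4
Op 8: best P0=NH1 P1=NH4
Op 9: best P0=NH1 P1=NH4
Op 10: best P0=NH1 P1=NH4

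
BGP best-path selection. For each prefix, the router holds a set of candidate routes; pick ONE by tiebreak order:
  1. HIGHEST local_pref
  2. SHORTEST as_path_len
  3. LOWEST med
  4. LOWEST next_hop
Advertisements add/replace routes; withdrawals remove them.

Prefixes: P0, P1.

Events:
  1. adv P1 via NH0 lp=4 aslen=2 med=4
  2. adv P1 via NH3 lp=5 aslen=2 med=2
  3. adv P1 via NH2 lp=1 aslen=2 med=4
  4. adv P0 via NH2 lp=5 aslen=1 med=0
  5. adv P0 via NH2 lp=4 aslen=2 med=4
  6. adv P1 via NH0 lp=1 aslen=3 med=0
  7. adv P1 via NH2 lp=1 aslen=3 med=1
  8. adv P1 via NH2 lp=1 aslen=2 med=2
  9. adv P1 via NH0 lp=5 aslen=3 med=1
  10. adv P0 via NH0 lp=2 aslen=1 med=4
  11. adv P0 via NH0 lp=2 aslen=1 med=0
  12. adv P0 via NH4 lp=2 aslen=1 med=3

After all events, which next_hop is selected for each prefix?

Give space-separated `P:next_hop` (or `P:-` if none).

Answer: P0:NH2 P1:NH3

Derivation:
Op 1: best P0=- P1=NH0
Op 2: best P0=- P1=NH3
Op 3: best P0=- P1=NH3
Op 4: best P0=NH2 P1=NH3
Op 5: best P0=NH2 P1=NH3
Op 6: best P0=NH2 P1=NH3
Op 7: best P0=NH2 P1=NH3
Op 8: best P0=NH2 P1=NH3
Op 9: best P0=NH2 P1=NH3
Op 10: best P0=NH2 P1=NH3
Op 11: best P0=NH2 P1=NH3
Op 12: best P0=NH2 P1=NH3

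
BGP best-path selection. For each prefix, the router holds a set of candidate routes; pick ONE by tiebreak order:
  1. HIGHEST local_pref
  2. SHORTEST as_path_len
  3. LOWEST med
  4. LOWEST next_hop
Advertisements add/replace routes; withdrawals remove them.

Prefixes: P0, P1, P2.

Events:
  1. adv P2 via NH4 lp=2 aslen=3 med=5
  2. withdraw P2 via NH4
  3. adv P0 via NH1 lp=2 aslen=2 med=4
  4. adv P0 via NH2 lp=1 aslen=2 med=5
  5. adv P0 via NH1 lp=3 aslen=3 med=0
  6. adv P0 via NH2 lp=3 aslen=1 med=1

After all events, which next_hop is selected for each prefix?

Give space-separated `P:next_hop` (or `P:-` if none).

Op 1: best P0=- P1=- P2=NH4
Op 2: best P0=- P1=- P2=-
Op 3: best P0=NH1 P1=- P2=-
Op 4: best P0=NH1 P1=- P2=-
Op 5: best P0=NH1 P1=- P2=-
Op 6: best P0=NH2 P1=- P2=-

Answer: P0:NH2 P1:- P2:-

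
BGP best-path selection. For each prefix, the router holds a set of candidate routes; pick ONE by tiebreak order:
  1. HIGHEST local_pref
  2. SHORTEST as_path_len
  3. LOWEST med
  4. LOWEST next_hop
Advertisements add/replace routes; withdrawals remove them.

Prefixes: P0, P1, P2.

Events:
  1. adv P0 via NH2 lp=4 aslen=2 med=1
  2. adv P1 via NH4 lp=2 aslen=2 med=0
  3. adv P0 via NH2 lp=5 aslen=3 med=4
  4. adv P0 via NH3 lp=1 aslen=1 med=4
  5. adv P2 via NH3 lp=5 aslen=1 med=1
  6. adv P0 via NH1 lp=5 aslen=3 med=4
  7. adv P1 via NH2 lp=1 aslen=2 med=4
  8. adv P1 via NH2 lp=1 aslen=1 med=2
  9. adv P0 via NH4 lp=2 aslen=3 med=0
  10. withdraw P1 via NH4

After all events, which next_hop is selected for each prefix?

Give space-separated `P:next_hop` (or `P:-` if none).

Answer: P0:NH1 P1:NH2 P2:NH3

Derivation:
Op 1: best P0=NH2 P1=- P2=-
Op 2: best P0=NH2 P1=NH4 P2=-
Op 3: best P0=NH2 P1=NH4 P2=-
Op 4: best P0=NH2 P1=NH4 P2=-
Op 5: best P0=NH2 P1=NH4 P2=NH3
Op 6: best P0=NH1 P1=NH4 P2=NH3
Op 7: best P0=NH1 P1=NH4 P2=NH3
Op 8: best P0=NH1 P1=NH4 P2=NH3
Op 9: best P0=NH1 P1=NH4 P2=NH3
Op 10: best P0=NH1 P1=NH2 P2=NH3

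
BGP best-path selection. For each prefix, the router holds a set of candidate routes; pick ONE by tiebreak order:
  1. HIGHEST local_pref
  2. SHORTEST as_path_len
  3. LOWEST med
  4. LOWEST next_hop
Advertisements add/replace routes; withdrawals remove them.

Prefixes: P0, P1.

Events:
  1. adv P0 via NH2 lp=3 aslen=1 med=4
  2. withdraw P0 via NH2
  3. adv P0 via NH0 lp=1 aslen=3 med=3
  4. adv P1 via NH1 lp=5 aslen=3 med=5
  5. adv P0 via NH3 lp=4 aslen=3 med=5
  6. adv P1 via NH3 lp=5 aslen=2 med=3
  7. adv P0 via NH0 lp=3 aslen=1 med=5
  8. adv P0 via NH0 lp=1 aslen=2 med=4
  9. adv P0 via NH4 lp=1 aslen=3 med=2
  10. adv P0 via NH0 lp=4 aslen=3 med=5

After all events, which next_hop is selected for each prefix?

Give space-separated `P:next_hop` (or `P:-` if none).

Answer: P0:NH0 P1:NH3

Derivation:
Op 1: best P0=NH2 P1=-
Op 2: best P0=- P1=-
Op 3: best P0=NH0 P1=-
Op 4: best P0=NH0 P1=NH1
Op 5: best P0=NH3 P1=NH1
Op 6: best P0=NH3 P1=NH3
Op 7: best P0=NH3 P1=NH3
Op 8: best P0=NH3 P1=NH3
Op 9: best P0=NH3 P1=NH3
Op 10: best P0=NH0 P1=NH3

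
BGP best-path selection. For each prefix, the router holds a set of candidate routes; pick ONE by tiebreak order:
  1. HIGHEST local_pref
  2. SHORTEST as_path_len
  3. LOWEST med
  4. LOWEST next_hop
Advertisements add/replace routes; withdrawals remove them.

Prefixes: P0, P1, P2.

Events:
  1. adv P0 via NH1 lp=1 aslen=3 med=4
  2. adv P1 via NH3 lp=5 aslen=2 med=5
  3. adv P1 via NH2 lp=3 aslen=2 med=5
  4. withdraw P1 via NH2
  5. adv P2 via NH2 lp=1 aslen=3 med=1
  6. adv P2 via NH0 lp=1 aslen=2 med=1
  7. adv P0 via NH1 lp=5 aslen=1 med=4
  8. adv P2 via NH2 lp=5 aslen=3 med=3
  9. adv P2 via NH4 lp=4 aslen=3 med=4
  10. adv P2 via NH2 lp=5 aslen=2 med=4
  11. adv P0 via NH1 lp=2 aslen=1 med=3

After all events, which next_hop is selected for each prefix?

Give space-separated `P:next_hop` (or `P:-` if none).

Answer: P0:NH1 P1:NH3 P2:NH2

Derivation:
Op 1: best P0=NH1 P1=- P2=-
Op 2: best P0=NH1 P1=NH3 P2=-
Op 3: best P0=NH1 P1=NH3 P2=-
Op 4: best P0=NH1 P1=NH3 P2=-
Op 5: best P0=NH1 P1=NH3 P2=NH2
Op 6: best P0=NH1 P1=NH3 P2=NH0
Op 7: best P0=NH1 P1=NH3 P2=NH0
Op 8: best P0=NH1 P1=NH3 P2=NH2
Op 9: best P0=NH1 P1=NH3 P2=NH2
Op 10: best P0=NH1 P1=NH3 P2=NH2
Op 11: best P0=NH1 P1=NH3 P2=NH2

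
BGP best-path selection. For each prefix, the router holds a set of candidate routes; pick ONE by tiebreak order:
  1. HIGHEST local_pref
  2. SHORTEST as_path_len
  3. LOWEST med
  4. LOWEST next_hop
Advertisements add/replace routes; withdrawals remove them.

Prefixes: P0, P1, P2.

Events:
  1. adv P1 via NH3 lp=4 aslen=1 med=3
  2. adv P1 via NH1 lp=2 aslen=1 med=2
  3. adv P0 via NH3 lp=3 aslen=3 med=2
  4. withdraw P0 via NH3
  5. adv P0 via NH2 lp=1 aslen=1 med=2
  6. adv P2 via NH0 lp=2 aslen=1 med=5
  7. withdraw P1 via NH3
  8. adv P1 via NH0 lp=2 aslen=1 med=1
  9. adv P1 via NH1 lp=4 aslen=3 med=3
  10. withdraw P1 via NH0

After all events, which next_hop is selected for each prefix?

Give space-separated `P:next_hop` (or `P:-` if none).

Op 1: best P0=- P1=NH3 P2=-
Op 2: best P0=- P1=NH3 P2=-
Op 3: best P0=NH3 P1=NH3 P2=-
Op 4: best P0=- P1=NH3 P2=-
Op 5: best P0=NH2 P1=NH3 P2=-
Op 6: best P0=NH2 P1=NH3 P2=NH0
Op 7: best P0=NH2 P1=NH1 P2=NH0
Op 8: best P0=NH2 P1=NH0 P2=NH0
Op 9: best P0=NH2 P1=NH1 P2=NH0
Op 10: best P0=NH2 P1=NH1 P2=NH0

Answer: P0:NH2 P1:NH1 P2:NH0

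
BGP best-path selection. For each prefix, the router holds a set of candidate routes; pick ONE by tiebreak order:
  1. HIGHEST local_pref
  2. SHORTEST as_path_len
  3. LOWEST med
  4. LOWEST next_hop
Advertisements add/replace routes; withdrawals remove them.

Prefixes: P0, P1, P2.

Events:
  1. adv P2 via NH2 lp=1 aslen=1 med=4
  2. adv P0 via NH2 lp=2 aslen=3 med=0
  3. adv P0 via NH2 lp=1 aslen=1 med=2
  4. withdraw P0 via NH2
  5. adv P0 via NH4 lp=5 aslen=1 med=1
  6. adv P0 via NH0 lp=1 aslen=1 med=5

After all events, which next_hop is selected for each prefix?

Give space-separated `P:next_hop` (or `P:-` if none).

Answer: P0:NH4 P1:- P2:NH2

Derivation:
Op 1: best P0=- P1=- P2=NH2
Op 2: best P0=NH2 P1=- P2=NH2
Op 3: best P0=NH2 P1=- P2=NH2
Op 4: best P0=- P1=- P2=NH2
Op 5: best P0=NH4 P1=- P2=NH2
Op 6: best P0=NH4 P1=- P2=NH2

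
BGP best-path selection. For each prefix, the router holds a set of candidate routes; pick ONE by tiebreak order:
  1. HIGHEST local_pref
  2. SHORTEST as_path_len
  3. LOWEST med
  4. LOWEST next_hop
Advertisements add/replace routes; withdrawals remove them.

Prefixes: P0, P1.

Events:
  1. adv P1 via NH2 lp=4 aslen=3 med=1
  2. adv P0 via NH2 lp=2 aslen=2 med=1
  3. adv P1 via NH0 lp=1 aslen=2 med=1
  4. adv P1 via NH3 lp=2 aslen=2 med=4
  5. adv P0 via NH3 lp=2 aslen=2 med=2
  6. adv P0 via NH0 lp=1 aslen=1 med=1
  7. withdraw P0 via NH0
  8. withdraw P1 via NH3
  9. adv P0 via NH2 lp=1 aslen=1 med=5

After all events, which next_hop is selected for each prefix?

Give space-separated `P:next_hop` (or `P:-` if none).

Op 1: best P0=- P1=NH2
Op 2: best P0=NH2 P1=NH2
Op 3: best P0=NH2 P1=NH2
Op 4: best P0=NH2 P1=NH2
Op 5: best P0=NH2 P1=NH2
Op 6: best P0=NH2 P1=NH2
Op 7: best P0=NH2 P1=NH2
Op 8: best P0=NH2 P1=NH2
Op 9: best P0=NH3 P1=NH2

Answer: P0:NH3 P1:NH2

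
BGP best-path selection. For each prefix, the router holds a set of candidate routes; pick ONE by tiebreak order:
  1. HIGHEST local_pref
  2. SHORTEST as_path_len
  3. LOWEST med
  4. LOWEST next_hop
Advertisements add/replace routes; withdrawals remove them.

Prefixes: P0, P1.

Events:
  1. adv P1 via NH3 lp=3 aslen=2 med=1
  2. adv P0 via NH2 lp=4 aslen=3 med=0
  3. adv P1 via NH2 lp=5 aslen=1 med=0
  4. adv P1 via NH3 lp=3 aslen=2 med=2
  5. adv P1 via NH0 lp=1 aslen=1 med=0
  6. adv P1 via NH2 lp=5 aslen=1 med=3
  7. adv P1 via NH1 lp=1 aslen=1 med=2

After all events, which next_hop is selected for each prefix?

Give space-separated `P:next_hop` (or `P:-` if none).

Op 1: best P0=- P1=NH3
Op 2: best P0=NH2 P1=NH3
Op 3: best P0=NH2 P1=NH2
Op 4: best P0=NH2 P1=NH2
Op 5: best P0=NH2 P1=NH2
Op 6: best P0=NH2 P1=NH2
Op 7: best P0=NH2 P1=NH2

Answer: P0:NH2 P1:NH2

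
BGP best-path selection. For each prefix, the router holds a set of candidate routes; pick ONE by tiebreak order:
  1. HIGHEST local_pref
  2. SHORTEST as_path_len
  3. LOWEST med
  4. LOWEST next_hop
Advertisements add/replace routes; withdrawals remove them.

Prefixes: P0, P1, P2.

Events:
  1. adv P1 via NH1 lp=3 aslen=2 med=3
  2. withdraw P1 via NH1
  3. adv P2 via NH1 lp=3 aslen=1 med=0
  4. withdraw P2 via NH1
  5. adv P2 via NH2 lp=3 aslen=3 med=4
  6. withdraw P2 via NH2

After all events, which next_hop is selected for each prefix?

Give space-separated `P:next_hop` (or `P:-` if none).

Answer: P0:- P1:- P2:-

Derivation:
Op 1: best P0=- P1=NH1 P2=-
Op 2: best P0=- P1=- P2=-
Op 3: best P0=- P1=- P2=NH1
Op 4: best P0=- P1=- P2=-
Op 5: best P0=- P1=- P2=NH2
Op 6: best P0=- P1=- P2=-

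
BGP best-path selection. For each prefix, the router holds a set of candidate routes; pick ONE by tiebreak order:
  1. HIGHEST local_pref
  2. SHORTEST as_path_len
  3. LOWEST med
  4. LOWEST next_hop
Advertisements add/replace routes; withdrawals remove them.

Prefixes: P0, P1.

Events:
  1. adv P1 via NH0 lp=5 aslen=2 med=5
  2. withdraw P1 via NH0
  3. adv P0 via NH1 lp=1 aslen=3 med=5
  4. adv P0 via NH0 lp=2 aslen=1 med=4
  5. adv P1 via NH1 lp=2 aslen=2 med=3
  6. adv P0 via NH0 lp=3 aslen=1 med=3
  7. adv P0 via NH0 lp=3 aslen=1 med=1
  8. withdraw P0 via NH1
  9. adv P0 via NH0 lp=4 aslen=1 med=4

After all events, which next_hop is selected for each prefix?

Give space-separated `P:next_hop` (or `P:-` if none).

Op 1: best P0=- P1=NH0
Op 2: best P0=- P1=-
Op 3: best P0=NH1 P1=-
Op 4: best P0=NH0 P1=-
Op 5: best P0=NH0 P1=NH1
Op 6: best P0=NH0 P1=NH1
Op 7: best P0=NH0 P1=NH1
Op 8: best P0=NH0 P1=NH1
Op 9: best P0=NH0 P1=NH1

Answer: P0:NH0 P1:NH1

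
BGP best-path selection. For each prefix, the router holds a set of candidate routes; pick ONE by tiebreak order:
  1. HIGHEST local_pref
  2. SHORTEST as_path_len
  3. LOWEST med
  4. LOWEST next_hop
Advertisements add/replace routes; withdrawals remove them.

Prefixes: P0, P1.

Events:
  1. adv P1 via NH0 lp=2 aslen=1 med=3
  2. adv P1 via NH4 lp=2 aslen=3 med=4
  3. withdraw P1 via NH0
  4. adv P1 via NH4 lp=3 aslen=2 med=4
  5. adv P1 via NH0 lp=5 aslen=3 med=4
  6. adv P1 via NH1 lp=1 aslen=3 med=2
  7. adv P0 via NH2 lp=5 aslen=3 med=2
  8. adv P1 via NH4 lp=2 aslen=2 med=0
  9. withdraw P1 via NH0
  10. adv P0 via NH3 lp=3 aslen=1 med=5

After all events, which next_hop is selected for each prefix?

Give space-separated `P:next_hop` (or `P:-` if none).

Op 1: best P0=- P1=NH0
Op 2: best P0=- P1=NH0
Op 3: best P0=- P1=NH4
Op 4: best P0=- P1=NH4
Op 5: best P0=- P1=NH0
Op 6: best P0=- P1=NH0
Op 7: best P0=NH2 P1=NH0
Op 8: best P0=NH2 P1=NH0
Op 9: best P0=NH2 P1=NH4
Op 10: best P0=NH2 P1=NH4

Answer: P0:NH2 P1:NH4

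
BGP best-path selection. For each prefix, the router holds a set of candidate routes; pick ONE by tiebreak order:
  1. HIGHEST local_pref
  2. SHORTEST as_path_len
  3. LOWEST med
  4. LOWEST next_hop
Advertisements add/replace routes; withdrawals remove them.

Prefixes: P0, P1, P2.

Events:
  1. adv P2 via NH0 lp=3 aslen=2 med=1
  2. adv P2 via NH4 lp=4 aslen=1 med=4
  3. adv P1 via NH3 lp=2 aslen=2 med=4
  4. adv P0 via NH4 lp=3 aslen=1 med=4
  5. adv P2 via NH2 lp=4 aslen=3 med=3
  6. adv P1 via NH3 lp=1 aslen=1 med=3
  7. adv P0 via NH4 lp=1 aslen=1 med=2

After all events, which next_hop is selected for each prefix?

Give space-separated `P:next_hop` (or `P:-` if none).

Answer: P0:NH4 P1:NH3 P2:NH4

Derivation:
Op 1: best P0=- P1=- P2=NH0
Op 2: best P0=- P1=- P2=NH4
Op 3: best P0=- P1=NH3 P2=NH4
Op 4: best P0=NH4 P1=NH3 P2=NH4
Op 5: best P0=NH4 P1=NH3 P2=NH4
Op 6: best P0=NH4 P1=NH3 P2=NH4
Op 7: best P0=NH4 P1=NH3 P2=NH4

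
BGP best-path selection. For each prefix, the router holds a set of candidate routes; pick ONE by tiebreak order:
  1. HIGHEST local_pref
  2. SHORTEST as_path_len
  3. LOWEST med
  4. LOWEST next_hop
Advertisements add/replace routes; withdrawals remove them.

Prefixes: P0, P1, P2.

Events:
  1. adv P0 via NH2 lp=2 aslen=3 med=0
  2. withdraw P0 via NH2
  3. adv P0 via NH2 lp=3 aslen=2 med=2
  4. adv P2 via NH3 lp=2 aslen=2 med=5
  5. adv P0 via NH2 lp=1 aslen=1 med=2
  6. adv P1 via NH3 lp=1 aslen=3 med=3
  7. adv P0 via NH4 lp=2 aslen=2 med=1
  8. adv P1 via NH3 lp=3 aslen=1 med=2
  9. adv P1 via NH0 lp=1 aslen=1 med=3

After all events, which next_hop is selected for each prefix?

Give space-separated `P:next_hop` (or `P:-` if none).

Answer: P0:NH4 P1:NH3 P2:NH3

Derivation:
Op 1: best P0=NH2 P1=- P2=-
Op 2: best P0=- P1=- P2=-
Op 3: best P0=NH2 P1=- P2=-
Op 4: best P0=NH2 P1=- P2=NH3
Op 5: best P0=NH2 P1=- P2=NH3
Op 6: best P0=NH2 P1=NH3 P2=NH3
Op 7: best P0=NH4 P1=NH3 P2=NH3
Op 8: best P0=NH4 P1=NH3 P2=NH3
Op 9: best P0=NH4 P1=NH3 P2=NH3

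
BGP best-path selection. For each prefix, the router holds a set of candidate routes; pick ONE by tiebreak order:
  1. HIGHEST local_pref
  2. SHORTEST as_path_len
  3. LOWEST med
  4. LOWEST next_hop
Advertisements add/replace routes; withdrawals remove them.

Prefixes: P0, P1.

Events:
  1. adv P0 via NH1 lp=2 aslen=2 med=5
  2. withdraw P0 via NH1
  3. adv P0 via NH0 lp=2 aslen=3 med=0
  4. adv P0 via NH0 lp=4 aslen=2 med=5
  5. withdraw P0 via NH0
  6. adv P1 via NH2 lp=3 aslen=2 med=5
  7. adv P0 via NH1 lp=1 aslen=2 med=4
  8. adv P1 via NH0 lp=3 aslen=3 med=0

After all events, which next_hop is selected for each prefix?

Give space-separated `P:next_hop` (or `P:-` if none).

Op 1: best P0=NH1 P1=-
Op 2: best P0=- P1=-
Op 3: best P0=NH0 P1=-
Op 4: best P0=NH0 P1=-
Op 5: best P0=- P1=-
Op 6: best P0=- P1=NH2
Op 7: best P0=NH1 P1=NH2
Op 8: best P0=NH1 P1=NH2

Answer: P0:NH1 P1:NH2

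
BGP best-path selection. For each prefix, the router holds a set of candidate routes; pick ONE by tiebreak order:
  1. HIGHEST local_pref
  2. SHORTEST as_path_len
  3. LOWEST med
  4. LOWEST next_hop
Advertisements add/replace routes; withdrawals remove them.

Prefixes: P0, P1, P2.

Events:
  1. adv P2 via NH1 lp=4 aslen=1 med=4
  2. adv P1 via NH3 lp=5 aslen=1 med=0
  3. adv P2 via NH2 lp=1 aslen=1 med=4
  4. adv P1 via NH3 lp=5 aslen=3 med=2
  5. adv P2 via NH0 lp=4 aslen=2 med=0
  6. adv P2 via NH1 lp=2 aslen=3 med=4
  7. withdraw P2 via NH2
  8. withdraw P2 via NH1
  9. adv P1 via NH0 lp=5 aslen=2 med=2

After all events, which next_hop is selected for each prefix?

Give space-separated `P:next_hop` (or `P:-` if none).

Op 1: best P0=- P1=- P2=NH1
Op 2: best P0=- P1=NH3 P2=NH1
Op 3: best P0=- P1=NH3 P2=NH1
Op 4: best P0=- P1=NH3 P2=NH1
Op 5: best P0=- P1=NH3 P2=NH1
Op 6: best P0=- P1=NH3 P2=NH0
Op 7: best P0=- P1=NH3 P2=NH0
Op 8: best P0=- P1=NH3 P2=NH0
Op 9: best P0=- P1=NH0 P2=NH0

Answer: P0:- P1:NH0 P2:NH0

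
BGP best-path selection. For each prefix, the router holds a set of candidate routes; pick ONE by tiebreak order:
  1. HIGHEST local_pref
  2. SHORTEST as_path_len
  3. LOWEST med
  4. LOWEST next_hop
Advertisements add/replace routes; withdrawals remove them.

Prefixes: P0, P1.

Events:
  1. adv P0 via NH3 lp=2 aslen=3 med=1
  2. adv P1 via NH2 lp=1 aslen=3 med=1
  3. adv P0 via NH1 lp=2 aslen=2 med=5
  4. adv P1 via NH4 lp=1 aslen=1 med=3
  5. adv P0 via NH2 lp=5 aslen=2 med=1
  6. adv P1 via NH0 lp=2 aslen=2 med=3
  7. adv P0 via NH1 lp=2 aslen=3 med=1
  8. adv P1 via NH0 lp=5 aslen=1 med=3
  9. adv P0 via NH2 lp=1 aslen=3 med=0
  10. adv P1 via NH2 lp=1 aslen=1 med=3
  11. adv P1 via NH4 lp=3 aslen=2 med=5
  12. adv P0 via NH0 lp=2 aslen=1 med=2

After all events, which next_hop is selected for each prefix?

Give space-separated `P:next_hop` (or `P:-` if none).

Op 1: best P0=NH3 P1=-
Op 2: best P0=NH3 P1=NH2
Op 3: best P0=NH1 P1=NH2
Op 4: best P0=NH1 P1=NH4
Op 5: best P0=NH2 P1=NH4
Op 6: best P0=NH2 P1=NH0
Op 7: best P0=NH2 P1=NH0
Op 8: best P0=NH2 P1=NH0
Op 9: best P0=NH1 P1=NH0
Op 10: best P0=NH1 P1=NH0
Op 11: best P0=NH1 P1=NH0
Op 12: best P0=NH0 P1=NH0

Answer: P0:NH0 P1:NH0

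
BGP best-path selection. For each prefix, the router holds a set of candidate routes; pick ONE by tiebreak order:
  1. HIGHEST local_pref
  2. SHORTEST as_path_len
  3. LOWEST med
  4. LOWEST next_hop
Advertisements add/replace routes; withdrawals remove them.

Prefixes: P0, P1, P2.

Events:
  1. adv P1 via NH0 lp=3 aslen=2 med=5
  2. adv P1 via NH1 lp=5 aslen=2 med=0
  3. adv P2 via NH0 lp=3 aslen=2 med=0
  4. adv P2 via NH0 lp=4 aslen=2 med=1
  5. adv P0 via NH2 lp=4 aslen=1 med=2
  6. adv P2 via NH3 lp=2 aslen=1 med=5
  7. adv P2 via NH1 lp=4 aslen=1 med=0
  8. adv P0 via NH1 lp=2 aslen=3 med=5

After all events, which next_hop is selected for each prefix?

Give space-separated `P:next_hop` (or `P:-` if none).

Op 1: best P0=- P1=NH0 P2=-
Op 2: best P0=- P1=NH1 P2=-
Op 3: best P0=- P1=NH1 P2=NH0
Op 4: best P0=- P1=NH1 P2=NH0
Op 5: best P0=NH2 P1=NH1 P2=NH0
Op 6: best P0=NH2 P1=NH1 P2=NH0
Op 7: best P0=NH2 P1=NH1 P2=NH1
Op 8: best P0=NH2 P1=NH1 P2=NH1

Answer: P0:NH2 P1:NH1 P2:NH1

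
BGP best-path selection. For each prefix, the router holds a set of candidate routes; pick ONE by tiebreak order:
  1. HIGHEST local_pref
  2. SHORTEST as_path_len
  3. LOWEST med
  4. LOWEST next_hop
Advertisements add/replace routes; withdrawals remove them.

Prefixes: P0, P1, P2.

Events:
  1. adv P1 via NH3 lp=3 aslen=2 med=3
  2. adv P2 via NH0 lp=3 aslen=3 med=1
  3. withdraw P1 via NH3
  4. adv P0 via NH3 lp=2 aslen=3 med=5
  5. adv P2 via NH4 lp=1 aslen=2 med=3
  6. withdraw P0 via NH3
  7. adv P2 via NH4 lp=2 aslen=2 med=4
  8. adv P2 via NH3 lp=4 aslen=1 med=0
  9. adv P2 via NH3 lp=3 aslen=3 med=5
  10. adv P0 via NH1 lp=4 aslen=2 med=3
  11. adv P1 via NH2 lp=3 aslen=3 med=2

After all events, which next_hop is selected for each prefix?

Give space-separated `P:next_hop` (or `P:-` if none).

Op 1: best P0=- P1=NH3 P2=-
Op 2: best P0=- P1=NH3 P2=NH0
Op 3: best P0=- P1=- P2=NH0
Op 4: best P0=NH3 P1=- P2=NH0
Op 5: best P0=NH3 P1=- P2=NH0
Op 6: best P0=- P1=- P2=NH0
Op 7: best P0=- P1=- P2=NH0
Op 8: best P0=- P1=- P2=NH3
Op 9: best P0=- P1=- P2=NH0
Op 10: best P0=NH1 P1=- P2=NH0
Op 11: best P0=NH1 P1=NH2 P2=NH0

Answer: P0:NH1 P1:NH2 P2:NH0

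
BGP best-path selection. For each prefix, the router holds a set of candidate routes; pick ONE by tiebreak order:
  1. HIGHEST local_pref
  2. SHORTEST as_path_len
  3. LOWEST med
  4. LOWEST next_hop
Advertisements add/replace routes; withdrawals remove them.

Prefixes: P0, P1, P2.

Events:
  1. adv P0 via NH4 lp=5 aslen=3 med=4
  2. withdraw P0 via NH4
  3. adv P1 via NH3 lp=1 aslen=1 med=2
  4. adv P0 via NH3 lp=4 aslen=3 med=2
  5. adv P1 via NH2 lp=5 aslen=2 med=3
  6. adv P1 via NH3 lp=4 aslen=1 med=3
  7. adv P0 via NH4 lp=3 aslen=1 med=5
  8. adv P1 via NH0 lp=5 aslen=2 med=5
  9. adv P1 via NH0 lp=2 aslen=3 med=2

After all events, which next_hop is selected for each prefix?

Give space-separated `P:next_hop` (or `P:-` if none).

Op 1: best P0=NH4 P1=- P2=-
Op 2: best P0=- P1=- P2=-
Op 3: best P0=- P1=NH3 P2=-
Op 4: best P0=NH3 P1=NH3 P2=-
Op 5: best P0=NH3 P1=NH2 P2=-
Op 6: best P0=NH3 P1=NH2 P2=-
Op 7: best P0=NH3 P1=NH2 P2=-
Op 8: best P0=NH3 P1=NH2 P2=-
Op 9: best P0=NH3 P1=NH2 P2=-

Answer: P0:NH3 P1:NH2 P2:-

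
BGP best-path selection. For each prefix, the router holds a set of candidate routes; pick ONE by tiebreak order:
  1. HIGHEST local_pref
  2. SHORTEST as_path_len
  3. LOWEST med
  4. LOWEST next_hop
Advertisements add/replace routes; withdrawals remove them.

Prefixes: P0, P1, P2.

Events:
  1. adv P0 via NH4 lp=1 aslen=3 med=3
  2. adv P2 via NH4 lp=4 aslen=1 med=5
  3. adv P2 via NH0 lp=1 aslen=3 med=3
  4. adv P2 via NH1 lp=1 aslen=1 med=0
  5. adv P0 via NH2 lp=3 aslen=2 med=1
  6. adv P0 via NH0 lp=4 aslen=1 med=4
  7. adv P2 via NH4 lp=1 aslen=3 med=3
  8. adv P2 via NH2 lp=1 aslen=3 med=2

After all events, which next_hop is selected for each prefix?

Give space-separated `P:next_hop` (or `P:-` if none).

Answer: P0:NH0 P1:- P2:NH1

Derivation:
Op 1: best P0=NH4 P1=- P2=-
Op 2: best P0=NH4 P1=- P2=NH4
Op 3: best P0=NH4 P1=- P2=NH4
Op 4: best P0=NH4 P1=- P2=NH4
Op 5: best P0=NH2 P1=- P2=NH4
Op 6: best P0=NH0 P1=- P2=NH4
Op 7: best P0=NH0 P1=- P2=NH1
Op 8: best P0=NH0 P1=- P2=NH1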